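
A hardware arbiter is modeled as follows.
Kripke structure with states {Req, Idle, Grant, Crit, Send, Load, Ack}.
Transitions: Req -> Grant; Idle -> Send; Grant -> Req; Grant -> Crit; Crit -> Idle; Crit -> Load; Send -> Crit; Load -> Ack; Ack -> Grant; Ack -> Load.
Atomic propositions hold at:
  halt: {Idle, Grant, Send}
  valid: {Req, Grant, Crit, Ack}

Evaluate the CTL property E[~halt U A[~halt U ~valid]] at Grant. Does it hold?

No

Sat(~halt) = {Req, Crit, Load, Ack}
Sat(~valid) = {Idle, Send, Load}
A[~halt U ~valid]: least fixpoint, start Z0 = Sat(~valid) = {Idle, Send, Load}, add states in Sat(~halt) with every successor in Z. Z1 = {Idle, Crit, Send, Load}; fixed.
Sat(A[~halt U ~valid]) = {Idle, Crit, Send, Load}
E[~halt U A[~halt U ~valid]]: least fixpoint, start Z0 = Sat(A[~halt U ~valid]) = {Idle, Crit, Send, Load}, add states in Sat(~halt) with some successor in Z. Z1 = {Idle, Crit, Send, Load, Ack}; fixed.
Sat(E[~halt U A[~halt U ~valid]]) = {Idle, Crit, Send, Load, Ack}
Grant ∉ Sat(E[~halt U A[~halt U ~valid]]) = {Idle, Crit, Send, Load, Ack}, so the formula does not hold at Grant.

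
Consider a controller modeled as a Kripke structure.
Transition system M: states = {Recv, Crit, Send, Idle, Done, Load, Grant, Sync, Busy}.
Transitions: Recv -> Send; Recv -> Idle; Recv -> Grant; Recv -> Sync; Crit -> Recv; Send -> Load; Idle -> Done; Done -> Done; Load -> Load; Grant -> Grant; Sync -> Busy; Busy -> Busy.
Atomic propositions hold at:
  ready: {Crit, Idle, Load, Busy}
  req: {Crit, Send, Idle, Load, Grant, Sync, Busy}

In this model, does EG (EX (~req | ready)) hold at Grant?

No

Sat(~req) = {Recv, Done}
Sat(~req | ready) = {Recv, Crit, Idle, Done, Load, Busy}
Sat(EX (~req | ready)) = {s : some successor in {Recv, Crit, Idle, Done, Load, Busy}} = {Recv, Crit, Send, Idle, Done, Load, Sync, Busy}
EG (EX (~req | ready)): greatest fixpoint, start Z0 = {Recv, Crit, Send, Idle, Done, Load, Sync, Busy}, keep only states in Sat with some successor in Z. Already a fixed point.
Sat(EG (EX (~req | ready))) = {Recv, Crit, Send, Idle, Done, Load, Sync, Busy}
Grant ∉ Sat(EG (EX (~req | ready))) = {Recv, Crit, Send, Idle, Done, Load, Sync, Busy}, so the formula does not hold at Grant.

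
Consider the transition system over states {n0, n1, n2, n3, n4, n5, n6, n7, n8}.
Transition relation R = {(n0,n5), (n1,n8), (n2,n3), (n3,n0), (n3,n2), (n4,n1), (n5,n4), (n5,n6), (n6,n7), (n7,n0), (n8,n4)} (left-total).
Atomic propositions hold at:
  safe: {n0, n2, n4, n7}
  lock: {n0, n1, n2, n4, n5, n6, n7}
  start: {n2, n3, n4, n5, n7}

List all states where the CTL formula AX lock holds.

Sat(AX lock) = {s : every successor in {n0, n1, n2, n4, n5, n6, n7}} = {n0, n3, n4, n5, n6, n7, n8}

{n0, n3, n4, n5, n6, n7, n8}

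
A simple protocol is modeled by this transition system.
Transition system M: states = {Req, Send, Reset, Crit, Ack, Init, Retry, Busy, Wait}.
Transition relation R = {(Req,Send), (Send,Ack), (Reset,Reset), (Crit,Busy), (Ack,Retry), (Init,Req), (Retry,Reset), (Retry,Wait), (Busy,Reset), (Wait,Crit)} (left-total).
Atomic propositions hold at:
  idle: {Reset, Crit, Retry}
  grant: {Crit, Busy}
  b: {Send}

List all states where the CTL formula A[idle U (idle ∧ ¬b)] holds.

Sat(¬b) = {Req, Reset, Crit, Ack, Init, Retry, Busy, Wait}
Sat(idle ∧ ¬b) = {Reset, Crit, Retry}
A[idle U (idle ∧ ¬b)]: least fixpoint, start Z0 = Sat((idle ∧ ¬b)) = {Reset, Crit, Retry}, add states in Sat(idle) with every successor in Z. Already a fixed point.
Sat(A[idle U (idle ∧ ¬b)]) = {Reset, Crit, Retry}

{Reset, Crit, Retry}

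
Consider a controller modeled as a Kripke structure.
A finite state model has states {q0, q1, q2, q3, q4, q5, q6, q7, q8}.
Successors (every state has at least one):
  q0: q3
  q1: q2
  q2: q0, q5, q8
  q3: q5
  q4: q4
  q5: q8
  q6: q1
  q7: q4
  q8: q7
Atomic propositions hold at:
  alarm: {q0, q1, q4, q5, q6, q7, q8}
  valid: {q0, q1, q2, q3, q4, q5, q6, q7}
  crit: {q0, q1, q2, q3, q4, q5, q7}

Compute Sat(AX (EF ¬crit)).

Sat(¬crit) = {q6, q8}
EF ¬crit: least fixpoint, start Z0 = {q6, q8}, add states with some successor in Z. Z1 = {q2, q5, q6, q8}; Z2 = {q1, q2, q3, q5, q6, q8}; Z3 = {q0, q1, q2, q3, q5, q6, q8}; fixed.
Sat(EF ¬crit) = {q0, q1, q2, q3, q5, q6, q8}
Sat(AX (EF ¬crit)) = {s : every successor in {q0, q1, q2, q3, q5, q6, q8}} = {q0, q1, q2, q3, q5, q6}

{q0, q1, q2, q3, q5, q6}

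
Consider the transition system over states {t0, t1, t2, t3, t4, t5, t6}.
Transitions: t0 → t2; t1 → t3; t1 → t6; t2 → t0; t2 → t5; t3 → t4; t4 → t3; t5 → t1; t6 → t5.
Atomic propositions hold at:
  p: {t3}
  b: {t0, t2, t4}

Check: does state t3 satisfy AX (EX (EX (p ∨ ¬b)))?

No

Sat(¬b) = {t1, t3, t5, t6}
Sat(p ∨ ¬b) = {t1, t3, t5, t6}
Sat(EX (p ∨ ¬b)) = {s : some successor in {t1, t3, t5, t6}} = {t1, t2, t4, t5, t6}
Sat(EX (EX (p ∨ ¬b))) = {s : some successor in {t1, t2, t4, t5, t6}} = {t0, t1, t2, t3, t5, t6}
Sat(AX (EX (EX (p ∨ ¬b)))) = {s : every successor in {t0, t1, t2, t3, t5, t6}} = {t0, t1, t2, t4, t5, t6}
t3 ∉ Sat(AX (EX (EX (p ∨ ¬b)))) = {t0, t1, t2, t4, t5, t6}, so the formula does not hold at t3.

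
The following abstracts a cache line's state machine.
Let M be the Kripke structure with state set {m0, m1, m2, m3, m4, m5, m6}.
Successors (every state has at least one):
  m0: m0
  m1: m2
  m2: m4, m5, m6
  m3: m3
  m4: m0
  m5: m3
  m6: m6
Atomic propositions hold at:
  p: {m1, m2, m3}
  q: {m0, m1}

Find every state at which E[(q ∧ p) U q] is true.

{m0, m1}

Sat(q ∧ p) = {m1}
E[(q ∧ p) U q]: least fixpoint, start Z0 = Sat(q) = {m0, m1}, add states in Sat(q ∧ p) with some successor in Z. Already a fixed point.
Sat(E[(q ∧ p) U q]) = {m0, m1}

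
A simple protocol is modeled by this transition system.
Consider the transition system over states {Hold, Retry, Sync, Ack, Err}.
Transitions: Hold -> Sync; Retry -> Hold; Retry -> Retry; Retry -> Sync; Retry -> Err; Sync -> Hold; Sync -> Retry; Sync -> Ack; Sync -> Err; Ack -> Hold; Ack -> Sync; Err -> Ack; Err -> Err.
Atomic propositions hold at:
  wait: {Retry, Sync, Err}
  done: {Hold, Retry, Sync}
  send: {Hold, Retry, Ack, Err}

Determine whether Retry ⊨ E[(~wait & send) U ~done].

No

Sat(~wait) = {Hold, Ack}
Sat(~wait & send) = {Hold, Ack}
Sat(~done) = {Ack, Err}
E[(~wait & send) U ~done]: least fixpoint, start Z0 = Sat(~done) = {Ack, Err}, add states in Sat(~wait & send) with some successor in Z. Already a fixed point.
Sat(E[(~wait & send) U ~done]) = {Ack, Err}
Retry ∉ Sat(E[(~wait & send) U ~done]) = {Ack, Err}, so the formula does not hold at Retry.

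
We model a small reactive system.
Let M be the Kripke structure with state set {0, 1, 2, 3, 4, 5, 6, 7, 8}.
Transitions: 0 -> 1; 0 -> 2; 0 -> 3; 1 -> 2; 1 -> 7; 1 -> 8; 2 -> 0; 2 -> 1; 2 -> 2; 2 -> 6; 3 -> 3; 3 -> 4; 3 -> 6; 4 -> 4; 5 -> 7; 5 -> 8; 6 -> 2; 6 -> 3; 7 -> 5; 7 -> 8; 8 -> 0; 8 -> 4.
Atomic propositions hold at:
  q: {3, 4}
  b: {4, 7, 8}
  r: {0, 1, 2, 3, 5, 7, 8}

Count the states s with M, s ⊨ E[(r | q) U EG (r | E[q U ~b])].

Sat(r | q) = {0, 1, 2, 3, 4, 5, 7, 8}
Sat(~b) = {0, 1, 2, 3, 5, 6}
E[q U ~b]: least fixpoint, start Z0 = Sat(~b) = {0, 1, 2, 3, 5, 6}, add states in Sat(q) with some successor in Z. Already a fixed point.
Sat(E[q U ~b]) = {0, 1, 2, 3, 5, 6}
Sat(r | E[q U ~b]) = {0, 1, 2, 3, 5, 6, 7, 8}
EG (r | E[q U ~b]): greatest fixpoint, start Z0 = {0, 1, 2, 3, 5, 6, 7, 8}, keep only states in Sat with some successor in Z. Already a fixed point.
Sat(EG (r | E[q U ~b])) = {0, 1, 2, 3, 5, 6, 7, 8}
E[(r | q) U EG (r | E[q U ~b])]: least fixpoint, start Z0 = Sat(EG (r | E[q U ~b])) = {0, 1, 2, 3, 5, 6, 7, 8}, add states in Sat(r | q) with some successor in Z. Already a fixed point.
Sat(E[(r | q) U EG (r | E[q U ~b])]) = {0, 1, 2, 3, 5, 6, 7, 8}
|Sat(E[(r | q) U EG (r | E[q U ~b])])| = |{0, 1, 2, 3, 5, 6, 7, 8}| = 8.

8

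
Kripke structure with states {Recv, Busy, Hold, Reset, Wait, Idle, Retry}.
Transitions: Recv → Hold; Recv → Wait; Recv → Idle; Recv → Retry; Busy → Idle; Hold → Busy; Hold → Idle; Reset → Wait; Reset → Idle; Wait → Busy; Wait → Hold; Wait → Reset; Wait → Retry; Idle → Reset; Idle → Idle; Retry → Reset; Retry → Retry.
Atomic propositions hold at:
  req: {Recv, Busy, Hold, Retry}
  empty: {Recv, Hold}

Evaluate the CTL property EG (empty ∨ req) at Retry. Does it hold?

Sat(empty ∨ req) = {Recv, Busy, Hold, Retry}
EG (empty ∨ req): greatest fixpoint, start Z0 = {Recv, Busy, Hold, Retry}, keep only states in Sat with some successor in Z. Z1 = {Recv, Hold, Retry}; Z2 = {Recv, Retry}; fixed.
Sat(EG (empty ∨ req)) = {Recv, Retry}
Retry ∈ Sat(EG (empty ∨ req)) = {Recv, Retry}, so the formula holds at Retry.

Yes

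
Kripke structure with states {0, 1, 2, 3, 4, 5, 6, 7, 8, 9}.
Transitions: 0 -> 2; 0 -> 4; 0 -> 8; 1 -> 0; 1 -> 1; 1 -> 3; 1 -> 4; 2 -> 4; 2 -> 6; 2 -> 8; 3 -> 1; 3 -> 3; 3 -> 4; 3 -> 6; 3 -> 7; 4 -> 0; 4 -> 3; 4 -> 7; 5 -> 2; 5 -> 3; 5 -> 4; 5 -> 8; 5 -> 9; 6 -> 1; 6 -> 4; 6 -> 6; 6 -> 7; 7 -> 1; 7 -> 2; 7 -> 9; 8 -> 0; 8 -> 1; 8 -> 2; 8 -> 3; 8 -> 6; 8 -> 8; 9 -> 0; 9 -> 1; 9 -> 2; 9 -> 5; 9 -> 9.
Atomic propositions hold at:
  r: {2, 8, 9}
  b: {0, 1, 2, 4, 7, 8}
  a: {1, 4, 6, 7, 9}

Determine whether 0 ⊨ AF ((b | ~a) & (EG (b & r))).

No

Sat(~a) = {0, 2, 3, 5, 8}
Sat(b | ~a) = {0, 1, 2, 3, 4, 5, 7, 8}
Sat(b & r) = {2, 8}
EG (b & r): greatest fixpoint, start Z0 = {2, 8}, keep only states in Sat with some successor in Z. Already a fixed point.
Sat(EG (b & r)) = {2, 8}
Sat((b | ~a) & (EG (b & r))) = {2, 8}
AF ((b | ~a) & (EG (b & r))): least fixpoint, start Z0 = {2, 8}, add states with every successor in Z. Already a fixed point.
Sat(AF ((b | ~a) & (EG (b & r)))) = {2, 8}
0 ∉ Sat(AF ((b | ~a) & (EG (b & r)))) = {2, 8}, so the formula does not hold at 0.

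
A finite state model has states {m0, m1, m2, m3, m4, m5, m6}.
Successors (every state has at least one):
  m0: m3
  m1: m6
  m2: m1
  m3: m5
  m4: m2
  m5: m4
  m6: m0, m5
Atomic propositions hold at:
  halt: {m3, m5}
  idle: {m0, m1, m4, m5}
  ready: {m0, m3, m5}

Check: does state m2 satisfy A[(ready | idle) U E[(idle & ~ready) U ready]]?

Sat(ready | idle) = {m0, m1, m3, m4, m5}
Sat(~ready) = {m1, m2, m4, m6}
Sat(idle & ~ready) = {m1, m4}
E[(idle & ~ready) U ready]: least fixpoint, start Z0 = Sat(ready) = {m0, m3, m5}, add states in Sat(idle & ~ready) with some successor in Z. Already a fixed point.
Sat(E[(idle & ~ready) U ready]) = {m0, m3, m5}
A[(ready | idle) U E[(idle & ~ready) U ready]]: least fixpoint, start Z0 = Sat(E[(idle & ~ready) U ready]) = {m0, m3, m5}, add states in Sat(ready | idle) with every successor in Z. Already a fixed point.
Sat(A[(ready | idle) U E[(idle & ~ready) U ready]]) = {m0, m3, m5}
m2 ∉ Sat(A[(ready | idle) U E[(idle & ~ready) U ready]]) = {m0, m3, m5}, so the formula does not hold at m2.

No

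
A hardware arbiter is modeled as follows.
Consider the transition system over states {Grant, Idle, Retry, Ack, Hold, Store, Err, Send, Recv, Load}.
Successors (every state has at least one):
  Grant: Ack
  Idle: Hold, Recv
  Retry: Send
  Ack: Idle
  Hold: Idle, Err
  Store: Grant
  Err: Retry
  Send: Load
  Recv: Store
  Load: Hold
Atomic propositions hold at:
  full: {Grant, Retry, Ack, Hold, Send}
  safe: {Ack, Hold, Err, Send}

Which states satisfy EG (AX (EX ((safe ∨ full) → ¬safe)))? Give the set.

{Grant, Idle, Ack, Hold, Load}

Sat(safe ∨ full) = {Grant, Retry, Ack, Hold, Err, Send}
Sat(¬safe) = {Grant, Idle, Retry, Store, Recv, Load}
Sat((safe ∨ full) → ¬safe) = {Grant, Idle, Retry, Store, Recv, Load}
Sat(EX ((safe ∨ full) → ¬safe)) = {s : some successor in {Grant, Idle, Retry, Store, Recv, Load}} = {Idle, Ack, Hold, Store, Err, Send, Recv}
Sat(AX (EX ((safe ∨ full) → ¬safe))) = {s : every successor in {Idle, Ack, Hold, Store, Err, Send, Recv}} = {Grant, Idle, Retry, Ack, Hold, Recv, Load}
EG (AX (EX ((safe ∨ full) → ¬safe))): greatest fixpoint, start Z0 = {Grant, Idle, Retry, Ack, Hold, Recv, Load}, keep only states in Sat with some successor in Z. Z1 = {Grant, Idle, Ack, Hold, Load}; fixed.
Sat(EG (AX (EX ((safe ∨ full) → ¬safe)))) = {Grant, Idle, Ack, Hold, Load}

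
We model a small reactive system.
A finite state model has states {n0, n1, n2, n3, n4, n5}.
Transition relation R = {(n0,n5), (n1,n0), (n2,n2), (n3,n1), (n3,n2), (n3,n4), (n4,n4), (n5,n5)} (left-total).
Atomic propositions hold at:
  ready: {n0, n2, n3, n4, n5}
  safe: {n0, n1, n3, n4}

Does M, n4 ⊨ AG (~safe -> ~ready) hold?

Sat(~safe) = {n2, n5}
Sat(~ready) = {n1}
Sat(~safe -> ~ready) = {n0, n1, n3, n4}
AG (~safe -> ~ready): greatest fixpoint, start Z0 = {n0, n1, n3, n4}, keep only states in Sat with every successor in Z. Z1 = {n1, n4}; Z2 = {n4}; fixed.
Sat(AG (~safe -> ~ready)) = {n4}
n4 ∈ Sat(AG (~safe -> ~ready)) = {n4}, so the formula holds at n4.

Yes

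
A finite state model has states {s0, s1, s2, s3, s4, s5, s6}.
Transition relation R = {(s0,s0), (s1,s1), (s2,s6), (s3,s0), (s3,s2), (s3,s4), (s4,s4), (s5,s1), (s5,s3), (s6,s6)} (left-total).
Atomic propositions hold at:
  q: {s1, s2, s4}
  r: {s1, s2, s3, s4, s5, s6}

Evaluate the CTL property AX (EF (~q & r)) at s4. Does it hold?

Sat(~q) = {s0, s3, s5, s6}
Sat(~q & r) = {s3, s5, s6}
EF (~q & r): least fixpoint, start Z0 = {s3, s5, s6}, add states with some successor in Z. Z1 = {s2, s3, s5, s6}; fixed.
Sat(EF (~q & r)) = {s2, s3, s5, s6}
Sat(AX (EF (~q & r))) = {s : every successor in {s2, s3, s5, s6}} = {s2, s6}
s4 ∉ Sat(AX (EF (~q & r))) = {s2, s6}, so the formula does not hold at s4.

No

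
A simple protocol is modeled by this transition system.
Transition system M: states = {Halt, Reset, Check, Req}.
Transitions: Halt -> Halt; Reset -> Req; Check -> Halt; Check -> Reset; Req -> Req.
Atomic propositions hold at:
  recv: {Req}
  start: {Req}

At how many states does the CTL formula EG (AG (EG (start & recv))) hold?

1

Sat(start & recv) = {Req}
EG (start & recv): greatest fixpoint, start Z0 = {Req}, keep only states in Sat with some successor in Z. Already a fixed point.
Sat(EG (start & recv)) = {Req}
AG (EG (start & recv)): greatest fixpoint, start Z0 = {Req}, keep only states in Sat with every successor in Z. Already a fixed point.
Sat(AG (EG (start & recv))) = {Req}
EG (AG (EG (start & recv))): greatest fixpoint, start Z0 = {Req}, keep only states in Sat with some successor in Z. Already a fixed point.
Sat(EG (AG (EG (start & recv)))) = {Req}
|Sat(EG (AG (EG (start & recv))))| = |{Req}| = 1.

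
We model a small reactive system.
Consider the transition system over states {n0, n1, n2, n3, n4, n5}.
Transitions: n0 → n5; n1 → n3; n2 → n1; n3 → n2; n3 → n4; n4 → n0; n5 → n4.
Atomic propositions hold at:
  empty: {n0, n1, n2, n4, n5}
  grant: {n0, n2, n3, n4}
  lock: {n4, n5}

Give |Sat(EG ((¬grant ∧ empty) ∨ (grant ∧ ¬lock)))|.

3

Sat(¬grant) = {n1, n5}
Sat(¬grant ∧ empty) = {n1, n5}
Sat(¬lock) = {n0, n1, n2, n3}
Sat(grant ∧ ¬lock) = {n0, n2, n3}
Sat((¬grant ∧ empty) ∨ (grant ∧ ¬lock)) = {n0, n1, n2, n3, n5}
EG ((¬grant ∧ empty) ∨ (grant ∧ ¬lock)): greatest fixpoint, start Z0 = {n0, n1, n2, n3, n5}, keep only states in Sat with some successor in Z. Z1 = {n0, n1, n2, n3}; Z2 = {n1, n2, n3}; fixed.
Sat(EG ((¬grant ∧ empty) ∨ (grant ∧ ¬lock))) = {n1, n2, n3}
|Sat(EG ((¬grant ∧ empty) ∨ (grant ∧ ¬lock)))| = |{n1, n2, n3}| = 3.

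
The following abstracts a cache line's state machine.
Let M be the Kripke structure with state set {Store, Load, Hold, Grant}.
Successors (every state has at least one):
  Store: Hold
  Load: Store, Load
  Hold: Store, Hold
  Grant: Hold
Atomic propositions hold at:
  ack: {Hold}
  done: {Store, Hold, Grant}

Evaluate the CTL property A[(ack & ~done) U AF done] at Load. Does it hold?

No

Sat(~done) = {Load}
Sat(ack & ~done) = ∅
AF done: least fixpoint, start Z0 = {Store, Hold, Grant}, add states with every successor in Z. Already a fixed point.
Sat(AF done) = {Store, Hold, Grant}
A[(ack & ~done) U AF done]: least fixpoint, start Z0 = Sat(AF done) = {Store, Hold, Grant}, add states in Sat(ack & ~done) with every successor in Z. Already a fixed point.
Sat(A[(ack & ~done) U AF done]) = {Store, Hold, Grant}
Load ∉ Sat(A[(ack & ~done) U AF done]) = {Store, Hold, Grant}, so the formula does not hold at Load.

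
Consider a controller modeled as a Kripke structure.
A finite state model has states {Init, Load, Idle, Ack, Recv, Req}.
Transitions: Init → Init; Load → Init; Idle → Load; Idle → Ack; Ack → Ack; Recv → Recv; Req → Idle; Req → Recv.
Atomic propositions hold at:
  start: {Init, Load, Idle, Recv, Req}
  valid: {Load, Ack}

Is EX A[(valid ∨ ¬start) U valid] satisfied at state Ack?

Sat(¬start) = {Ack}
Sat(valid ∨ ¬start) = {Load, Ack}
A[(valid ∨ ¬start) U valid]: least fixpoint, start Z0 = Sat(valid) = {Load, Ack}, add states in Sat(valid ∨ ¬start) with every successor in Z. Already a fixed point.
Sat(A[(valid ∨ ¬start) U valid]) = {Load, Ack}
Sat(EX A[(valid ∨ ¬start) U valid]) = {s : some successor in {Load, Ack}} = {Idle, Ack}
Ack ∈ Sat(EX A[(valid ∨ ¬start) U valid]) = {Idle, Ack}, so the formula holds at Ack.

Yes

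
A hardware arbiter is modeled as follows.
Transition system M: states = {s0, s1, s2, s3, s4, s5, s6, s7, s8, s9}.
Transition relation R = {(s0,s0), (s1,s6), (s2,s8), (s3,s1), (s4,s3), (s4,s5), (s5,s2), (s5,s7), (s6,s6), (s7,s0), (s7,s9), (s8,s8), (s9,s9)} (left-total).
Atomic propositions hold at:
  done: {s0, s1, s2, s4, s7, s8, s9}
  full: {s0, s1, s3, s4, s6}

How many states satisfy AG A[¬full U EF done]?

6

Sat(¬full) = {s2, s5, s7, s8, s9}
EF done: least fixpoint, start Z0 = {s0, s1, s2, s4, s7, s8, s9}, add states with some successor in Z. Z1 = {s0, s1, s2, s3, s4, s5, s7, s8, s9}; fixed.
Sat(EF done) = {s0, s1, s2, s3, s4, s5, s7, s8, s9}
A[¬full U EF done]: least fixpoint, start Z0 = Sat(EF done) = {s0, s1, s2, s3, s4, s5, s7, s8, s9}, add states in Sat(¬full) with every successor in Z. Already a fixed point.
Sat(A[¬full U EF done]) = {s0, s1, s2, s3, s4, s5, s7, s8, s9}
AG A[¬full U EF done]: greatest fixpoint, start Z0 = {s0, s1, s2, s3, s4, s5, s7, s8, s9}, keep only states in Sat with every successor in Z. Z1 = {s0, s2, s3, s4, s5, s7, s8, s9}; Z2 = {s0, s2, s4, s5, s7, s8, s9}; Z3 = {s0, s2, s5, s7, s8, s9}; fixed.
Sat(AG A[¬full U EF done]) = {s0, s2, s5, s7, s8, s9}
|Sat(AG A[¬full U EF done])| = |{s0, s2, s5, s7, s8, s9}| = 6.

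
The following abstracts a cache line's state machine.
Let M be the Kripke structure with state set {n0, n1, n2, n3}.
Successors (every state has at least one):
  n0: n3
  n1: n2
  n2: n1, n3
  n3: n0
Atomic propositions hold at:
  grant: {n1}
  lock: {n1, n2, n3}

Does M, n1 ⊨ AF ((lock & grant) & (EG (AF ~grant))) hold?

Yes

Sat(lock & grant) = {n1}
Sat(~grant) = {n0, n2, n3}
AF ~grant: least fixpoint, start Z0 = {n0, n2, n3}, add states with every successor in Z. Z1 = {n0, n1, n2, n3}; fixed.
Sat(AF ~grant) = {n0, n1, n2, n3}
EG (AF ~grant): greatest fixpoint, start Z0 = {n0, n1, n2, n3}, keep only states in Sat with some successor in Z. Already a fixed point.
Sat(EG (AF ~grant)) = {n0, n1, n2, n3}
Sat((lock & grant) & (EG (AF ~grant))) = {n1}
AF ((lock & grant) & (EG (AF ~grant))): least fixpoint, start Z0 = {n1}, add states with every successor in Z. Already a fixed point.
Sat(AF ((lock & grant) & (EG (AF ~grant)))) = {n1}
n1 ∈ Sat(AF ((lock & grant) & (EG (AF ~grant)))) = {n1}, so the formula holds at n1.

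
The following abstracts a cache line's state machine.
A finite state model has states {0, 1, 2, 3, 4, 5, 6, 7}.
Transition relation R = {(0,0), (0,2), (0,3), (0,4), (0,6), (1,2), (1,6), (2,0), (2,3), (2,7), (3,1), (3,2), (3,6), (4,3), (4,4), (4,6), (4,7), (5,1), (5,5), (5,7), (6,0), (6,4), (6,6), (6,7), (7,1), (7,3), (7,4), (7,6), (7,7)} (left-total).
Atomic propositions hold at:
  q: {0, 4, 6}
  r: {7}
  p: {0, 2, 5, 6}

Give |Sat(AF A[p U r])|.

A[p U r]: least fixpoint, start Z0 = Sat(r) = {7}, add states in Sat(p) with every successor in Z. Already a fixed point.
Sat(A[p U r]) = {7}
AF A[p U r]: least fixpoint, start Z0 = {7}, add states with every successor in Z. Already a fixed point.
Sat(AF A[p U r]) = {7}
|Sat(AF A[p U r])| = |{7}| = 1.

1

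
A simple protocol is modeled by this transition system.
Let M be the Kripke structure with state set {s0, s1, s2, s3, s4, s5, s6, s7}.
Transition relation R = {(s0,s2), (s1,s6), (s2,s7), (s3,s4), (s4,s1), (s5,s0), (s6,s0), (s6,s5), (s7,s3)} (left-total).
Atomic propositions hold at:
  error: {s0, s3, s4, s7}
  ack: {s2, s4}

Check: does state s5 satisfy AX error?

Sat(AX error) = {s : every successor in {s0, s3, s4, s7}} = {s2, s3, s5, s7}
s5 ∈ Sat(AX error) = {s2, s3, s5, s7}, so the formula holds at s5.

Yes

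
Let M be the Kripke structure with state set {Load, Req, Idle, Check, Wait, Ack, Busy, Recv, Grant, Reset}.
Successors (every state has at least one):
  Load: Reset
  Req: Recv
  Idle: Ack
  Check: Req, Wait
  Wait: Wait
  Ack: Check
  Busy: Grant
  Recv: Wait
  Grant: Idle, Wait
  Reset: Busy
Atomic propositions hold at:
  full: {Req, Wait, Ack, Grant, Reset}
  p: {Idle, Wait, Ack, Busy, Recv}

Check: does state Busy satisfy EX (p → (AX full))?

Sat(AX full) = {s : every successor in {Req, Wait, Ack, Grant, Reset}} = {Load, Idle, Check, Wait, Busy, Recv}
Sat(p → (AX full)) = {Load, Req, Idle, Check, Wait, Busy, Recv, Grant, Reset}
Sat(EX (p → (AX full))) = {s : some successor in {Load, Req, Idle, Check, Wait, Busy, Recv, Grant, Reset}} = {Load, Req, Check, Wait, Ack, Busy, Recv, Grant, Reset}
Busy ∈ Sat(EX (p → (AX full))) = {Load, Req, Check, Wait, Ack, Busy, Recv, Grant, Reset}, so the formula holds at Busy.

Yes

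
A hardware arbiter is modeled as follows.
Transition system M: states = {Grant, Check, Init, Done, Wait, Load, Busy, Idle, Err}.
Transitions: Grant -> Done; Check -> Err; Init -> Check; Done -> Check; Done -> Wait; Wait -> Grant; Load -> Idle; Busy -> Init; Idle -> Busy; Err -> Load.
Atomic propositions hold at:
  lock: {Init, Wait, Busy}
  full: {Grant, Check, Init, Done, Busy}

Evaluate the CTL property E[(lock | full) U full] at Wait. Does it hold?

Sat(lock | full) = {Grant, Check, Init, Done, Wait, Busy}
E[(lock | full) U full]: least fixpoint, start Z0 = Sat(full) = {Grant, Check, Init, Done, Busy}, add states in Sat(lock | full) with some successor in Z. Z1 = {Grant, Check, Init, Done, Wait, Busy}; fixed.
Sat(E[(lock | full) U full]) = {Grant, Check, Init, Done, Wait, Busy}
Wait ∈ Sat(E[(lock | full) U full]) = {Grant, Check, Init, Done, Wait, Busy}, so the formula holds at Wait.

Yes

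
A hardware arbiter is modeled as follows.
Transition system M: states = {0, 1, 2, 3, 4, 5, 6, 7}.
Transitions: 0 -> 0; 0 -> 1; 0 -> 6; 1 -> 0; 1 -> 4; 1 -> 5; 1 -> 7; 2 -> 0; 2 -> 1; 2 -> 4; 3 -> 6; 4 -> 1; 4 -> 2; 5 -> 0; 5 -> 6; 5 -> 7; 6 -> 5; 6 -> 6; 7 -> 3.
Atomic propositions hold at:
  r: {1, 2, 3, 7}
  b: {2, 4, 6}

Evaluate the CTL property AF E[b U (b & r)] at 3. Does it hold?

Sat(b & r) = {2}
E[b U (b & r)]: least fixpoint, start Z0 = Sat((b & r)) = {2}, add states in Sat(b) with some successor in Z. Z1 = {2, 4}; fixed.
Sat(E[b U (b & r)]) = {2, 4}
AF E[b U (b & r)]: least fixpoint, start Z0 = {2, 4}, add states with every successor in Z. Already a fixed point.
Sat(AF E[b U (b & r)]) = {2, 4}
3 ∉ Sat(AF E[b U (b & r)]) = {2, 4}, so the formula does not hold at 3.

No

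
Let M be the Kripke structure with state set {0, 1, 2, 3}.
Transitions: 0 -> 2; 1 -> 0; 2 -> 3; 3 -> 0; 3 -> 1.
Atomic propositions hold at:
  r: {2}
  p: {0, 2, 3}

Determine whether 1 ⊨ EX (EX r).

Yes

Sat(EX r) = {s : some successor in {2}} = {0}
Sat(EX (EX r)) = {s : some successor in {0}} = {1, 3}
1 ∈ Sat(EX (EX r)) = {1, 3}, so the formula holds at 1.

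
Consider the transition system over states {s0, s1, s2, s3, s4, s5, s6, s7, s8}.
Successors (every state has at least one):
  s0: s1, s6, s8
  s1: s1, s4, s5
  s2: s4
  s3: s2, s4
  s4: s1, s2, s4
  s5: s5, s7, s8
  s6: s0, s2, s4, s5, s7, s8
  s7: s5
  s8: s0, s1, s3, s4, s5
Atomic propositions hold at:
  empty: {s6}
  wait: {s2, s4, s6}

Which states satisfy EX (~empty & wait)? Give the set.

Sat(~empty) = {s0, s1, s2, s3, s4, s5, s7, s8}
Sat(~empty & wait) = {s2, s4}
Sat(EX (~empty & wait)) = {s : some successor in {s2, s4}} = {s1, s2, s3, s4, s6, s8}

{s1, s2, s3, s4, s6, s8}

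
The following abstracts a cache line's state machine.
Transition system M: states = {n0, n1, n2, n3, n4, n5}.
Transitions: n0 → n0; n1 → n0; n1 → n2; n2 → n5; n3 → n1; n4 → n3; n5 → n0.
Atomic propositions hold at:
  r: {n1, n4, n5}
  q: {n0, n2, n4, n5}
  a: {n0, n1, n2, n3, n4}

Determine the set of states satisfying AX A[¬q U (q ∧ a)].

{n0, n1, n3, n4, n5}

Sat(¬q) = {n1, n3}
Sat(q ∧ a) = {n0, n2, n4}
A[¬q U (q ∧ a)]: least fixpoint, start Z0 = Sat((q ∧ a)) = {n0, n2, n4}, add states in Sat(¬q) with every successor in Z. Z1 = {n0, n1, n2, n4}; Z2 = {n0, n1, n2, n3, n4}; fixed.
Sat(A[¬q U (q ∧ a)]) = {n0, n1, n2, n3, n4}
Sat(AX A[¬q U (q ∧ a)]) = {s : every successor in {n0, n1, n2, n3, n4}} = {n0, n1, n3, n4, n5}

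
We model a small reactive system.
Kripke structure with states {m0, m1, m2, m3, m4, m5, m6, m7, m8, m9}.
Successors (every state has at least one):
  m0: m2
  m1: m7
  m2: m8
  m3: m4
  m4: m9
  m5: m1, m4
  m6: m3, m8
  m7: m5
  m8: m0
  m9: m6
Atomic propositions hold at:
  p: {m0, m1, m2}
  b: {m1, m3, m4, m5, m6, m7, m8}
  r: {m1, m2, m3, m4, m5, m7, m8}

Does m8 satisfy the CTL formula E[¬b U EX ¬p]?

Sat(¬b) = {m0, m2, m9}
Sat(¬p) = {m3, m4, m5, m6, m7, m8, m9}
Sat(EX ¬p) = {s : some successor in {m3, m4, m5, m6, m7, m8, m9}} = {m1, m2, m3, m4, m5, m6, m7, m9}
E[¬b U EX ¬p]: least fixpoint, start Z0 = Sat(EX ¬p) = {m1, m2, m3, m4, m5, m6, m7, m9}, add states in Sat(¬b) with some successor in Z. Z1 = {m0, m1, m2, m3, m4, m5, m6, m7, m9}; fixed.
Sat(E[¬b U EX ¬p]) = {m0, m1, m2, m3, m4, m5, m6, m7, m9}
m8 ∉ Sat(E[¬b U EX ¬p]) = {m0, m1, m2, m3, m4, m5, m6, m7, m9}, so the formula does not hold at m8.

No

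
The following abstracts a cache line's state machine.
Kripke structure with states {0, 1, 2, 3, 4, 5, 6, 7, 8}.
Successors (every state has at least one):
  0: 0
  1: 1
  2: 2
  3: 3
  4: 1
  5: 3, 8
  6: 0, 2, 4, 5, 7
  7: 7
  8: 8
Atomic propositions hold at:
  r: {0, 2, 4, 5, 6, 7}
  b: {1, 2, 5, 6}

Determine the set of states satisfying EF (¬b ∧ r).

{0, 4, 6, 7}

Sat(¬b) = {0, 3, 4, 7, 8}
Sat(¬b ∧ r) = {0, 4, 7}
EF (¬b ∧ r): least fixpoint, start Z0 = {0, 4, 7}, add states with some successor in Z. Z1 = {0, 4, 6, 7}; fixed.
Sat(EF (¬b ∧ r)) = {0, 4, 6, 7}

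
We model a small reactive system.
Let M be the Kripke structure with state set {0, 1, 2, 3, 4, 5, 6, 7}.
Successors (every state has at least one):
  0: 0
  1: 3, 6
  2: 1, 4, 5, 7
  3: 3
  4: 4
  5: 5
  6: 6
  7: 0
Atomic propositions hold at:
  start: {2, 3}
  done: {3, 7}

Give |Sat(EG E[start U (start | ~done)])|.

Sat(~done) = {0, 1, 2, 4, 5, 6}
Sat(start | ~done) = {0, 1, 2, 3, 4, 5, 6}
E[start U (start | ~done)]: least fixpoint, start Z0 = Sat((start | ~done)) = {0, 1, 2, 3, 4, 5, 6}, add states in Sat(start) with some successor in Z. Already a fixed point.
Sat(E[start U (start | ~done)]) = {0, 1, 2, 3, 4, 5, 6}
EG E[start U (start | ~done)]: greatest fixpoint, start Z0 = {0, 1, 2, 3, 4, 5, 6}, keep only states in Sat with some successor in Z. Already a fixed point.
Sat(EG E[start U (start | ~done)]) = {0, 1, 2, 3, 4, 5, 6}
|Sat(EG E[start U (start | ~done)])| = |{0, 1, 2, 3, 4, 5, 6}| = 7.

7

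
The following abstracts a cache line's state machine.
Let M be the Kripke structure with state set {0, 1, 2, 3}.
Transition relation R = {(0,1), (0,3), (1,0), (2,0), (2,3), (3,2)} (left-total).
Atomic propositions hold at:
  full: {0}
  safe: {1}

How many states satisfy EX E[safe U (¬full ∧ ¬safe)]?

3

Sat(¬full) = {1, 2, 3}
Sat(¬safe) = {0, 2, 3}
Sat(¬full ∧ ¬safe) = {2, 3}
E[safe U (¬full ∧ ¬safe)]: least fixpoint, start Z0 = Sat((¬full ∧ ¬safe)) = {2, 3}, add states in Sat(safe) with some successor in Z. Already a fixed point.
Sat(E[safe U (¬full ∧ ¬safe)]) = {2, 3}
Sat(EX E[safe U (¬full ∧ ¬safe)]) = {s : some successor in {2, 3}} = {0, 2, 3}
|Sat(EX E[safe U (¬full ∧ ¬safe)])| = |{0, 2, 3}| = 3.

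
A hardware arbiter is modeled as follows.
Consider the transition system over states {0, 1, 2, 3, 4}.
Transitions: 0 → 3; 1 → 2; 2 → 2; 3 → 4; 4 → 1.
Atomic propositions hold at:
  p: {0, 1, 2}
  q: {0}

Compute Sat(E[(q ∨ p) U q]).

{0}

Sat(q ∨ p) = {0, 1, 2}
E[(q ∨ p) U q]: least fixpoint, start Z0 = Sat(q) = {0}, add states in Sat(q ∨ p) with some successor in Z. Already a fixed point.
Sat(E[(q ∨ p) U q]) = {0}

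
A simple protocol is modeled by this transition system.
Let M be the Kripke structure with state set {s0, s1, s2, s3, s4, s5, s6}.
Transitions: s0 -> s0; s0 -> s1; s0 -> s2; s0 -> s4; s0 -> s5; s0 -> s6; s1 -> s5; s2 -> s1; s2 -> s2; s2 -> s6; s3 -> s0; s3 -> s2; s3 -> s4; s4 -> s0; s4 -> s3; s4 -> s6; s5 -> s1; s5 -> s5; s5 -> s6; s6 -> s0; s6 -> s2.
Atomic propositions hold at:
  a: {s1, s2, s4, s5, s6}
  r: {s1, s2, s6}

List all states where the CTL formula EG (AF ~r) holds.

{s0, s1, s3, s4, s5}

Sat(~r) = {s0, s3, s4, s5}
AF ~r: least fixpoint, start Z0 = {s0, s3, s4, s5}, add states with every successor in Z. Z1 = {s0, s1, s3, s4, s5}; fixed.
Sat(AF ~r) = {s0, s1, s3, s4, s5}
EG (AF ~r): greatest fixpoint, start Z0 = {s0, s1, s3, s4, s5}, keep only states in Sat with some successor in Z. Already a fixed point.
Sat(EG (AF ~r)) = {s0, s1, s3, s4, s5}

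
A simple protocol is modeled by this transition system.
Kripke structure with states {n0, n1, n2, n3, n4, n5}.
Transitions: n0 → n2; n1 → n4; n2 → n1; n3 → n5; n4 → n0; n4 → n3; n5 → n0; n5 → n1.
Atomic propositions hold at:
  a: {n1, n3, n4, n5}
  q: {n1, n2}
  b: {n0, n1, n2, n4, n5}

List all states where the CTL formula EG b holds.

{n0, n1, n2, n4, n5}

EG b: greatest fixpoint, start Z0 = {n0, n1, n2, n4, n5}, keep only states in Sat with some successor in Z. Already a fixed point.
Sat(EG b) = {n0, n1, n2, n4, n5}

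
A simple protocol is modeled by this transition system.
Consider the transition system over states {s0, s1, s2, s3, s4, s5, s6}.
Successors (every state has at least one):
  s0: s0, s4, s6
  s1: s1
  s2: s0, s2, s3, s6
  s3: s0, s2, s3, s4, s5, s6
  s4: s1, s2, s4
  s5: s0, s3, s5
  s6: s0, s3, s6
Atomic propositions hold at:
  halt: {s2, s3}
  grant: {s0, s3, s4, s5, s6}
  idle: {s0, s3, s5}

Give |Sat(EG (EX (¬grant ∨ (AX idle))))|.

Sat(¬grant) = {s1, s2}
Sat(AX idle) = {s : every successor in {s0, s3, s5}} = {s5}
Sat(¬grant ∨ (AX idle)) = {s1, s2, s5}
Sat(EX (¬grant ∨ (AX idle))) = {s : some successor in {s1, s2, s5}} = {s1, s2, s3, s4, s5}
EG (EX (¬grant ∨ (AX idle))): greatest fixpoint, start Z0 = {s1, s2, s3, s4, s5}, keep only states in Sat with some successor in Z. Already a fixed point.
Sat(EG (EX (¬grant ∨ (AX idle)))) = {s1, s2, s3, s4, s5}
|Sat(EG (EX (¬grant ∨ (AX idle))))| = |{s1, s2, s3, s4, s5}| = 5.

5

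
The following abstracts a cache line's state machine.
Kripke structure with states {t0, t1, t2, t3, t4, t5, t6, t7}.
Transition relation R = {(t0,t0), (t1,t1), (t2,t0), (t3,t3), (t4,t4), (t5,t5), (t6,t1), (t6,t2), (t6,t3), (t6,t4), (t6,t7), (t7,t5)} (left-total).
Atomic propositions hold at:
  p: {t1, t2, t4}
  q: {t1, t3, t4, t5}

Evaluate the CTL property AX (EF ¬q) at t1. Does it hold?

No

Sat(¬q) = {t0, t2, t6, t7}
EF ¬q: least fixpoint, start Z0 = {t0, t2, t6, t7}, add states with some successor in Z. Already a fixed point.
Sat(EF ¬q) = {t0, t2, t6, t7}
Sat(AX (EF ¬q)) = {s : every successor in {t0, t2, t6, t7}} = {t0, t2}
t1 ∉ Sat(AX (EF ¬q)) = {t0, t2}, so the formula does not hold at t1.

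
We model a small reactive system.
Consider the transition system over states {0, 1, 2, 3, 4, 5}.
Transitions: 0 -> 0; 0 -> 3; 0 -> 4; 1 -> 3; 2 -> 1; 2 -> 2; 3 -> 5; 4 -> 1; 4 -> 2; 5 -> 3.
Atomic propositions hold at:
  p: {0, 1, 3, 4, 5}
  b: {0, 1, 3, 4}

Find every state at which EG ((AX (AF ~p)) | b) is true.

Sat(~p) = {2}
AF ~p: least fixpoint, start Z0 = {2}, add states with every successor in Z. Already a fixed point.
Sat(AF ~p) = {2}
Sat(AX (AF ~p)) = {s : every successor in {2}} = ∅
Sat((AX (AF ~p)) | b) = {0, 1, 3, 4}
EG ((AX (AF ~p)) | b): greatest fixpoint, start Z0 = {0, 1, 3, 4}, keep only states in Sat with some successor in Z. Z1 = {0, 1, 4}; Z2 = {0, 4}; Z3 = {0}; fixed.
Sat(EG ((AX (AF ~p)) | b)) = {0}

{0}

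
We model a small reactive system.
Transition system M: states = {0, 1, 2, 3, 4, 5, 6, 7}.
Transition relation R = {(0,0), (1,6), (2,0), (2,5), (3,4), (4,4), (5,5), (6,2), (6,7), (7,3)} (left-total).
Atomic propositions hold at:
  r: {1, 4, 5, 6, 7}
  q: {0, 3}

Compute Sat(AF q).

{0, 3, 7}

AF q: least fixpoint, start Z0 = {0, 3}, add states with every successor in Z. Z1 = {0, 3, 7}; fixed.
Sat(AF q) = {0, 3, 7}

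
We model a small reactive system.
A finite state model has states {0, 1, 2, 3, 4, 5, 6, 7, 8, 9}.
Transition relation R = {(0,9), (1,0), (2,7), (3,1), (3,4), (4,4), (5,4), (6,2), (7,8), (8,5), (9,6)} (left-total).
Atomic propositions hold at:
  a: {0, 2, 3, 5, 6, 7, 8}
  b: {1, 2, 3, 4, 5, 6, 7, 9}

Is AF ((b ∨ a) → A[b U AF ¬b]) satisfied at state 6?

Sat(b ∨ a) = {0, 1, 2, 3, 4, 5, 6, 7, 8, 9}
Sat(¬b) = {0, 8}
AF ¬b: least fixpoint, start Z0 = {0, 8}, add states with every successor in Z. Z1 = {0, 1, 7, 8}; Z2 = {0, 1, 2, 7, 8}; Z3 = {0, 1, 2, 6, 7, 8}; Z4 = {0, 1, 2, 6, 7, 8, 9}; fixed.
Sat(AF ¬b) = {0, 1, 2, 6, 7, 8, 9}
A[b U AF ¬b]: least fixpoint, start Z0 = Sat(AF ¬b) = {0, 1, 2, 6, 7, 8, 9}, add states in Sat(b) with every successor in Z. Already a fixed point.
Sat(A[b U AF ¬b]) = {0, 1, 2, 6, 7, 8, 9}
Sat((b ∨ a) → A[b U AF ¬b]) = {0, 1, 2, 6, 7, 8, 9}
AF ((b ∨ a) → A[b U AF ¬b]): least fixpoint, start Z0 = {0, 1, 2, 6, 7, 8, 9}, add states with every successor in Z. Already a fixed point.
Sat(AF ((b ∨ a) → A[b U AF ¬b])) = {0, 1, 2, 6, 7, 8, 9}
6 ∈ Sat(AF ((b ∨ a) → A[b U AF ¬b])) = {0, 1, 2, 6, 7, 8, 9}, so the formula holds at 6.

Yes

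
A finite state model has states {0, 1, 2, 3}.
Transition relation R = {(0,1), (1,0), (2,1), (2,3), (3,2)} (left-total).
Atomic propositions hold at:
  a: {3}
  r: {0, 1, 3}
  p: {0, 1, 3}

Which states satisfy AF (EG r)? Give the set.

{0, 1}

EG r: greatest fixpoint, start Z0 = {0, 1, 3}, keep only states in Sat with some successor in Z. Z1 = {0, 1}; fixed.
Sat(EG r) = {0, 1}
AF (EG r): least fixpoint, start Z0 = {0, 1}, add states with every successor in Z. Already a fixed point.
Sat(AF (EG r)) = {0, 1}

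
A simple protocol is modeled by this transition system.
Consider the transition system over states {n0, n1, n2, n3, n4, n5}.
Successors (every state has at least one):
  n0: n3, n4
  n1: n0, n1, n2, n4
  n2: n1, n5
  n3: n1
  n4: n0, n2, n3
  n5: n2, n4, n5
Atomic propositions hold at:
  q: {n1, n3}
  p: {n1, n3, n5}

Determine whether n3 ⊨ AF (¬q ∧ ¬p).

Sat(¬q) = {n0, n2, n4, n5}
Sat(¬p) = {n0, n2, n4}
Sat(¬q ∧ ¬p) = {n0, n2, n4}
AF (¬q ∧ ¬p): least fixpoint, start Z0 = {n0, n2, n4}, add states with every successor in Z. Already a fixed point.
Sat(AF (¬q ∧ ¬p)) = {n0, n2, n4}
n3 ∉ Sat(AF (¬q ∧ ¬p)) = {n0, n2, n4}, so the formula does not hold at n3.

No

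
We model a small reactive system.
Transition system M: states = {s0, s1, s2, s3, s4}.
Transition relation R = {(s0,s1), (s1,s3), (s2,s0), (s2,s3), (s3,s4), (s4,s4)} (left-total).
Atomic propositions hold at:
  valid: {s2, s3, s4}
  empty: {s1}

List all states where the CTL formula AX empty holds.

Sat(AX empty) = {s : every successor in {s1}} = {s0}

{s0}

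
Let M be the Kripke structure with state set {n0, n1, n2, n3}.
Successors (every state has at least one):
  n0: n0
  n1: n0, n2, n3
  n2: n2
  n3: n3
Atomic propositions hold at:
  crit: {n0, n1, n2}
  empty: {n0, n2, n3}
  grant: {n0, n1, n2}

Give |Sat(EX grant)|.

Sat(EX grant) = {s : some successor in {n0, n1, n2}} = {n0, n1, n2}
|Sat(EX grant)| = |{n0, n1, n2}| = 3.

3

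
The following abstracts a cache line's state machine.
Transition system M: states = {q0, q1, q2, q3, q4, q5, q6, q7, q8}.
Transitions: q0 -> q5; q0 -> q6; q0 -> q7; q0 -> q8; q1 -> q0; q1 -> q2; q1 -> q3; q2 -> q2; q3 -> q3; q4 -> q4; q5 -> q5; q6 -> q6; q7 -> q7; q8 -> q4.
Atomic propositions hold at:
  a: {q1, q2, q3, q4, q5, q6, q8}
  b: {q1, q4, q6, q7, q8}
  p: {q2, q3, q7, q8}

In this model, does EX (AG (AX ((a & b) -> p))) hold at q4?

Sat(a & b) = {q1, q4, q6, q8}
Sat((a & b) -> p) = {q0, q2, q3, q5, q7, q8}
Sat(AX ((a & b) -> p)) = {s : every successor in {q0, q2, q3, q5, q7, q8}} = {q1, q2, q3, q5, q7}
AG (AX ((a & b) -> p)): greatest fixpoint, start Z0 = {q1, q2, q3, q5, q7}, keep only states in Sat with every successor in Z. Z1 = {q2, q3, q5, q7}; fixed.
Sat(AG (AX ((a & b) -> p))) = {q2, q3, q5, q7}
Sat(EX (AG (AX ((a & b) -> p)))) = {s : some successor in {q2, q3, q5, q7}} = {q0, q1, q2, q3, q5, q7}
q4 ∉ Sat(EX (AG (AX ((a & b) -> p)))) = {q0, q1, q2, q3, q5, q7}, so the formula does not hold at q4.

No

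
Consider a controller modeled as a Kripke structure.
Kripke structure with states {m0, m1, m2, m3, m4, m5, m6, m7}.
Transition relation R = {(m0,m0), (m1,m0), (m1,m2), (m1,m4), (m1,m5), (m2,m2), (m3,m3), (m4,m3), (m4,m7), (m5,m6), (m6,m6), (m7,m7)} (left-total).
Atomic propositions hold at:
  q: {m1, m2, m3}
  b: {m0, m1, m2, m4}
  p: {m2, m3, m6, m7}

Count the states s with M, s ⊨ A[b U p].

5

A[b U p]: least fixpoint, start Z0 = Sat(p) = {m2, m3, m6, m7}, add states in Sat(b) with every successor in Z. Z1 = {m2, m3, m4, m6, m7}; fixed.
Sat(A[b U p]) = {m2, m3, m4, m6, m7}
|Sat(A[b U p])| = |{m2, m3, m4, m6, m7}| = 5.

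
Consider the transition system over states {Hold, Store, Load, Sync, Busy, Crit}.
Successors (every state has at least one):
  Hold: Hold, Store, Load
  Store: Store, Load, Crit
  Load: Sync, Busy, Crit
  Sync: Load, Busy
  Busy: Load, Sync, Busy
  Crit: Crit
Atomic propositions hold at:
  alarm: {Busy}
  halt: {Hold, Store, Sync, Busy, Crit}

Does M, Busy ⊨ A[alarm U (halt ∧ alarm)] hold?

Yes

Sat(halt ∧ alarm) = {Busy}
A[alarm U (halt ∧ alarm)]: least fixpoint, start Z0 = Sat((halt ∧ alarm)) = {Busy}, add states in Sat(alarm) with every successor in Z. Already a fixed point.
Sat(A[alarm U (halt ∧ alarm)]) = {Busy}
Busy ∈ Sat(A[alarm U (halt ∧ alarm)]) = {Busy}, so the formula holds at Busy.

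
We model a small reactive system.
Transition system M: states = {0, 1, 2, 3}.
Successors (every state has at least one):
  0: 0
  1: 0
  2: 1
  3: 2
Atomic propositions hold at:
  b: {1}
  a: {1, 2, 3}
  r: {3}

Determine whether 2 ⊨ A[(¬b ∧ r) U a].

Yes

Sat(¬b) = {0, 2, 3}
Sat(¬b ∧ r) = {3}
A[(¬b ∧ r) U a]: least fixpoint, start Z0 = Sat(a) = {1, 2, 3}, add states in Sat(¬b ∧ r) with every successor in Z. Already a fixed point.
Sat(A[(¬b ∧ r) U a]) = {1, 2, 3}
2 ∈ Sat(A[(¬b ∧ r) U a]) = {1, 2, 3}, so the formula holds at 2.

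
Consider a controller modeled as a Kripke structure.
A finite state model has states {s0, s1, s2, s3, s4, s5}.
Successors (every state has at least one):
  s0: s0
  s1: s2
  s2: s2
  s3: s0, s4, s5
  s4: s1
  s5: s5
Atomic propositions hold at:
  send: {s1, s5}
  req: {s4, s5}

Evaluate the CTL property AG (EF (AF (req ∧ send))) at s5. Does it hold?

Yes

Sat(req ∧ send) = {s5}
AF (req ∧ send): least fixpoint, start Z0 = {s5}, add states with every successor in Z. Already a fixed point.
Sat(AF (req ∧ send)) = {s5}
EF (AF (req ∧ send)): least fixpoint, start Z0 = {s5}, add states with some successor in Z. Z1 = {s3, s5}; fixed.
Sat(EF (AF (req ∧ send))) = {s3, s5}
AG (EF (AF (req ∧ send))): greatest fixpoint, start Z0 = {s3, s5}, keep only states in Sat with every successor in Z. Z1 = {s5}; fixed.
Sat(AG (EF (AF (req ∧ send)))) = {s5}
s5 ∈ Sat(AG (EF (AF (req ∧ send)))) = {s5}, so the formula holds at s5.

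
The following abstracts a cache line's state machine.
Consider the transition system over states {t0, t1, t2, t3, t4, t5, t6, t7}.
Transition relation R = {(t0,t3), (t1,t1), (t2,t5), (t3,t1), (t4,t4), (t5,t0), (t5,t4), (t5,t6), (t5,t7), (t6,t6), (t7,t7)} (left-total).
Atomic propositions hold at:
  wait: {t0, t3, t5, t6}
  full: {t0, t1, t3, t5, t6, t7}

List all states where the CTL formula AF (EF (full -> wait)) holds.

{t0, t2, t3, t4, t5, t6}

Sat(full -> wait) = {t0, t2, t3, t4, t5, t6}
EF (full -> wait): least fixpoint, start Z0 = {t0, t2, t3, t4, t5, t6}, add states with some successor in Z. Already a fixed point.
Sat(EF (full -> wait)) = {t0, t2, t3, t4, t5, t6}
AF (EF (full -> wait)): least fixpoint, start Z0 = {t0, t2, t3, t4, t5, t6}, add states with every successor in Z. Already a fixed point.
Sat(AF (EF (full -> wait))) = {t0, t2, t3, t4, t5, t6}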